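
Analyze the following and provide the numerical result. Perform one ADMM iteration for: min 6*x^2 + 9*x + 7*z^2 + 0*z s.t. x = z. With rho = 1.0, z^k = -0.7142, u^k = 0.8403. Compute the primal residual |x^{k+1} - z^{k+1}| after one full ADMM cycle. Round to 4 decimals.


ADMM iteration with rho = 1.0, z^k = -0.7142, u^k = 0.8403
Step 1: x-update.
Minimize 6*x^2 + 9*x + (1.0/2)*(x + 0.7142 + 0.8403)^2
FOC: (2*6 + 1.0)*x = -9 + 1.0*(-0.7142 - 0.8403)
x^{k+1} = -0.8119
Step 2: z-update.
Minimize 7*z^2 + 0*z + (1.0/2)*(-0.8119 - z + 0.8403)^2
FOC: (2*7 + 1.0)*z = 0 + 1.0*(-0.8119 + 0.8403)
z^{k+1} = 0.0019
Step 3: u-update.
u^{k+1} = 0.8403 - 0.8119 - 0.0019 = 0.0265
Step 4: Primal residual = |-0.8119 - 0.0019| = 0.8138


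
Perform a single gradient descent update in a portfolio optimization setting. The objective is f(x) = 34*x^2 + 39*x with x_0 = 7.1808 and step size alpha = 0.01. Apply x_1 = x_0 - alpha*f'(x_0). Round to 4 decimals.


We compute the gradient at x_0 and apply the update.
f'(x) = 68*x + 39
f'(7.1808) = 68*7.1808 + 39 = 527.2944
x_1 = 7.1808 - 0.01*527.2944 = 1.9079


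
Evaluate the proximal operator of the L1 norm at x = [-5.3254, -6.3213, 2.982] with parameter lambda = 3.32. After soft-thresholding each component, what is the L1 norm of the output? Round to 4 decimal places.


Soft-thresholding with lambda = 3.32:
prox(-5.3254) = sign(-5.3254)*max(|-5.3254| - 3.32, 0) = -2.0054
prox(-6.3213) = sign(-6.3213)*max(|-6.3213| - 3.32, 0) = -3.0013
prox(2.982) = sign(2.982)*max(|2.982| - 3.32, 0) = 0.0
prox(x) = [-2.0054, -3.0013, 0.0]
||prox(x)||_1 = 2.0054 + 3.0013 + 0.0 = 5.0067


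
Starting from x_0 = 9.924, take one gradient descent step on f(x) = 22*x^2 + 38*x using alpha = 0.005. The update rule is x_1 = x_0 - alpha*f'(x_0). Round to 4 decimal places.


We compute the gradient at x_0 and apply the update.
f'(x) = 44*x + 38
f'(9.924) = 44*9.924 + 38 = 474.656
x_1 = 9.924 - 0.005*474.656 = 7.5507


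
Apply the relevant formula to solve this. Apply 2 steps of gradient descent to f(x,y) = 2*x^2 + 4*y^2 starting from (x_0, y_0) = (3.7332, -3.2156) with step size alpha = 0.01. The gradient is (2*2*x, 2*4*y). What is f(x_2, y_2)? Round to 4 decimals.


Gradient descent on f(x,y) = 2*x^2 + 4*y^2.
Starting point: (3.7332, -3.2156), alpha = 0.01
Step 1: grad_x = 2*2*3.7332 = 14.9328, grad_y = 2*4*-3.2156 = -25.7248
  x_1 = 3.7332 - 0.01*14.9328 = 3.5839
  y_1 = -3.2156 - 0.01*-25.7248 = -2.9584
Step 2: grad_x = 2*2*3.5839 = 14.3355, grad_y = 2*4*-2.9584 = -23.6668
  x_2 = 3.5839 - 0.01*14.3355 = 3.4405
  y_2 = -2.9584 - 0.01*-23.6668 = -2.7217
f(3.4405, -2.7217) = 2*3.4405^2 + 4*(-2.7217)^2 = 53.3046


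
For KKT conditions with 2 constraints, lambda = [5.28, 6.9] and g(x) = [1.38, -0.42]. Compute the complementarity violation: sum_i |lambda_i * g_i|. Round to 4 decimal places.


KKT complementary slackness check:
lambda_1 * g_1 = 5.28 * 1.38 = 7.2864
lambda_2 * g_2 = 6.9 * -0.42 = -2.898
Total violation = 7.2864 + 2.898 = 10.1844


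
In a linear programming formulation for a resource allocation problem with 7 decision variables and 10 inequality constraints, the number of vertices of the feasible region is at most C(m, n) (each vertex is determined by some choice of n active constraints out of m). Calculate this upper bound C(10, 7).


Each vertex corresponds to some choice of n active constraints out of m, so the number of vertices is at most C(m, n) = m! / (n!(m-n)!).
m = 10, n = 7
Numerator: 10 * 9 * 8 * 7 * 6 * 5 * 4
Denominator: 7! = 5040
C(10, 7) = 120


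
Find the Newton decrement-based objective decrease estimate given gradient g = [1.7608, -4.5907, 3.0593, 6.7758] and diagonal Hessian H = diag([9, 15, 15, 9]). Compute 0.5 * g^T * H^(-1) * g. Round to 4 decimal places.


Step 1: H is diagonal, so H^(-1) * g = [0.1956, -0.306, 0.204, 0.7529].
Step 2: g^T H^(-1) g = sum_i g_i^2 / H_ii
  = (1.7608)^2/9 + (-4.5907)^2/15 + (3.0593)^2/15 + (6.7758)^2/9
  = 0.3445 + 1.405 + 0.624 + 5.1013 = 7.4747
Step 3: Objective decrease = 0.5 * g^T H^(-1) g = 3.7373


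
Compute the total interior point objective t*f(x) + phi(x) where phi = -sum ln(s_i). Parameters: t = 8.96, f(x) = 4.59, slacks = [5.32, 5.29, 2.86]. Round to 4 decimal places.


Step 1: Compute log-barrier.
ln values: [1.6715, 1.6658, 1.0508]
phi = -(1.6715 + 1.6658 + 1.0508) = -4.3881
Step 2: Compute augmented objective.
t*f(x) = 8.96*4.59 = 41.1264
Total = 41.1264 - 4.3881 = 36.7383


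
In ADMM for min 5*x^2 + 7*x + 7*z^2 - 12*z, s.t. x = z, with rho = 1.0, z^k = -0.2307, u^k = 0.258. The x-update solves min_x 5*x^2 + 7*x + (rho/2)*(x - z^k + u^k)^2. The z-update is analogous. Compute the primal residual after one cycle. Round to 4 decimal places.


ADMM iteration with rho = 1.0, z^k = -0.2307, u^k = 0.258
Step 1: x-update.
Minimize 5*x^2 + 7*x + (1.0/2)*(x + 0.2307 + 0.258)^2
FOC: (2*5 + 1.0)*x = -7 + 1.0*(-0.2307 - 0.258)
x^{k+1} = -0.6808
Step 2: z-update.
Minimize 7*z^2 - 12*z + (1.0/2)*(-0.6808 - z + 0.258)^2
FOC: (2*7 + 1.0)*z = 12 + 1.0*(-0.6808 + 0.258)
z^{k+1} = 0.7718
Step 3: u-update.
u^{k+1} = 0.258 - 0.6808 - 0.7718 = -1.1946
Step 4: Primal residual = |-0.6808 - 0.7718| = 1.4526


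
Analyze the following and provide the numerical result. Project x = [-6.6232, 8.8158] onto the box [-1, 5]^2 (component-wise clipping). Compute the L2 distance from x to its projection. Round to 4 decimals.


Project each component onto [-1, 5].
clip(-6.6232) = -1.0, clip(8.8158) = 5.0
Projection = [-1.0, 5.0]
Squared diffs: [31.6204, 14.5603]
Distance = sqrt(46.1807) = 6.7956


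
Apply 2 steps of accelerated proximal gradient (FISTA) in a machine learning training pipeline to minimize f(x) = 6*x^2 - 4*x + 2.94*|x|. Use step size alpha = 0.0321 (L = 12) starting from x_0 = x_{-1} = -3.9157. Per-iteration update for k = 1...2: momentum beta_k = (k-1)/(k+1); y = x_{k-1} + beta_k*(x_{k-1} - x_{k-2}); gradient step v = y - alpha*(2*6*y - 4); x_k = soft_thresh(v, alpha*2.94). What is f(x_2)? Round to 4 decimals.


FISTA on f(x) = 6*x^2 - 4*x + 2.94*|x|
L = 12, alpha = 0.0321
Iteration 1: beta = 0.0, y = -3.9157 + 0.0*(-3.9157 + 3.9157) = -3.9157
  grad(y) = -50.9884, v = y - alpha*grad = -2.279
  prox(v) = soft_thresh(-2.279, 0.0944) = -2.1846
Iteration 2: beta = 0.3333, y = -2.1846 + 0.3333*(-2.1846 + 3.9157) = -1.6076
  grad(y) = -23.2908, v = y - alpha*grad = -0.8599
  prox(v) = soft_thresh(-0.8599, 0.0944) = -0.7656
f(x_2) = 6*(-0.7656)^2 - 4*(-0.7656) + 2.94*|-0.7656| = 8.8294


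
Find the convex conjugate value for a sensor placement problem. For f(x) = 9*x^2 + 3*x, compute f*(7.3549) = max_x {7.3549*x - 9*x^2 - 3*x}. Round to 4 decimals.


f*(y) = sup_x {y*x - a*x^2 - b*x} = sup_x {(y-b)*x - a*x^2}
FOC: (y - b) - 2a*x = 0 => x* = (y - b)/(2a)
x* = (7.3549 - 3)/(2*9) = 0.2419
f*(7.3549) = (y-b)^2/(4a) = (7.3549 - 3)^2/(4*9)
= 18.9652/36 = 0.5268


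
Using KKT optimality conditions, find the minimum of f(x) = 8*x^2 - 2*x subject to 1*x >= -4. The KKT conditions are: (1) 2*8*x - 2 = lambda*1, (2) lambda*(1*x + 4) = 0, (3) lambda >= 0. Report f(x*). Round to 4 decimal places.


Step 1: Try lambda = 0 (constraint inactive).
Stationarity: 2*8*x - 2 = 0
x* = 2/(2*8) = 0.125
Check constraint: 1*0.125 = 0.125 >= -4 -- satisfied.
Step 2: Compute optimal value.
f(x*) = 8*0.125^2 - 2*0.125 = -0.125


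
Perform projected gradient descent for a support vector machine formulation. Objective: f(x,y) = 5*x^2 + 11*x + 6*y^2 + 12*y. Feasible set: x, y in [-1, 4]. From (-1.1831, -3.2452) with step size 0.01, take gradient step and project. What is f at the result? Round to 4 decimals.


Step 1: Compute gradient at (-1.1831, -3.2452).
grad_x = 2*5*-1.1831 + 11 = -0.831
grad_y = 2*6*-3.2452 + 12 = -26.9424
Step 2: Gradient step.
x_raw = -1.1831 - 0.01*-0.831 = -1.1748
y_raw = -3.2452 - 0.01*-26.9424 = -2.9758
Step 3: Project onto [-1, 4].
x_proj = clip(-1.1748) = -1.0
y_proj = clip(-2.9758) = -1.0
Step 4: Evaluate f.
f(-1.0, -1.0) = -12.0


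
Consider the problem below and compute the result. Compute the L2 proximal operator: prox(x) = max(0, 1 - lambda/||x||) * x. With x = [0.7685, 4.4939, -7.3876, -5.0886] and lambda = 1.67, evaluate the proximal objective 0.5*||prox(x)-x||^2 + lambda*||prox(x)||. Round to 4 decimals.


Step 1: Compute ||x||.
||x|| = 10.0626
Step 2: Compute scaling factor.
scale = max(0, 1 - 1.67/10.0626) = 0.834
Step 3: prox(x) = [0.641, 3.7481, -6.1615, -4.2441]
||prox(x)|| = 8.3926
Step 4: Proximal objective.
0.5*||prox-x||^2 = 1.3945
lambda*||prox|| = 14.0156
Total = 15.4101


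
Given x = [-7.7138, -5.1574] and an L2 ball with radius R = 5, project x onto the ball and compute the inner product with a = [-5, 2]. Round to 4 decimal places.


Step 1: Compute ||x|| (intermediates to 6 decimals).
||x|| = sqrt((-7.7138)^2 + (-5.1574)^2) = 9.279089
Step 2: Project.
Since ||x|| > R, scale = R/||x|| = 5/9.279089 = 0.538846, proj(x) = scale * x
proj(x) = [-4.15655, -2.779044]
Step 3: Dot product.
a^T * proj(x) = -5*(-4.15655) + 2*(-2.779044) = 15.2247


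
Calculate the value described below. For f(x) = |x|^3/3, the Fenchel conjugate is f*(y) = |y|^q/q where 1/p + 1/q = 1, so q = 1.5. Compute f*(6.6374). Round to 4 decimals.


The conjugate exponent q satisfies 1/p + 1/q = 1.
p = 3, so q = 3/(3 - 1) = 1.5
|y|^q = 6.6374^1.5 = 17.1
f*(6.6374) = 17.1 / 1.5 = 11.4


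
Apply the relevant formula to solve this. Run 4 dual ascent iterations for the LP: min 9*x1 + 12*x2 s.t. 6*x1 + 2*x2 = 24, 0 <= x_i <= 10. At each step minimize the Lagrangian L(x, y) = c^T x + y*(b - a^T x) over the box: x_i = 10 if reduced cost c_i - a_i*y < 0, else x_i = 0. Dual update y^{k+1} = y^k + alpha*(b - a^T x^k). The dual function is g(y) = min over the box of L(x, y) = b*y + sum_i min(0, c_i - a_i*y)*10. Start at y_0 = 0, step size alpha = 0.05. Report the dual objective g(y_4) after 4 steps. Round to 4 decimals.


Dual ascent for LP: min 9*x1 + 12*x2, 6*x1 + 2*x2 = 24, 0 <= x_i <= 10
Step 1: y^k = 0.0, reduced costs: (9.0, 12.0)
  x^k = (0.0, 0.0), subgradient = b - a^T x = 24.0
  y^{k+1} = 0.0 + 0.05*24.0 = 1.2
Step 2: y^k = 1.2, reduced costs: (1.8, 9.6)
  x^k = (0.0, 0.0), subgradient = b - a^T x = 24.0
  y^{k+1} = 1.2 + 0.05*24.0 = 2.4
Step 3: y^k = 2.4, reduced costs: (-5.4, 7.2)
  x^k = (10.0, 0.0), subgradient = b - a^T x = -36.0
  y^{k+1} = 2.4 + 0.05*-36.0 = 0.6
Step 4: y^k = 0.6, reduced costs: (5.4, 10.8)
  x^k = (0.0, 0.0), subgradient = b - a^T x = 24.0
  y^{k+1} = 0.6 + 0.05*24.0 = 1.8
Dual objective at y_4 = 1.8: reduced costs (-1.8, 8.4), box minimizer x = (10.0, 0.0)
g(y_4) = b*y + (c1 - a1*y)*x1 + (c2 - a2*y)*x2 = 24*1.8 + (-1.8)*10.0 + 8.4*0.0 = 43.2 - 18.0 + 0.0 = 25.2


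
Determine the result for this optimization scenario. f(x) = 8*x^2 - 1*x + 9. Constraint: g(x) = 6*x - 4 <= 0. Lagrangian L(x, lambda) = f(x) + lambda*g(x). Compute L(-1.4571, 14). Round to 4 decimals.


Step 1: Evaluate f(x).
f(-1.4571) = 8*(-1.4571)^2 - 1*(-1.4571) + 9 = 27.4422
Step 2: Evaluate g(x).
g(-1.4571) = 6*-1.4571 - 4 = -12.7426
Step 3: Compute Lagrangian.
L = 27.4422 + 14*-12.7426 = -150.9542


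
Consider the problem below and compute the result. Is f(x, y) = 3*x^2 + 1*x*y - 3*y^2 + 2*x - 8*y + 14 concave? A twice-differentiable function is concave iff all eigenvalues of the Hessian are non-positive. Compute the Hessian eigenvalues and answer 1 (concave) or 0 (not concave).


The Hessian of f(x,y) = 3*x^2 + 1*x*y - 3*y^2 + 2*x - 8*y + 14 is:
H = [[6, 1], [1, -6]]
Trace = 6 - 6 = 0
Determinant = 6*-6 - (1)^2 = -37
Discriminant = (0)^2 - 4*-37 = 148.0
Eigenvalues: lambda_1 = -6.0828, lambda_2 = 6.0828
The function is not concave.

0


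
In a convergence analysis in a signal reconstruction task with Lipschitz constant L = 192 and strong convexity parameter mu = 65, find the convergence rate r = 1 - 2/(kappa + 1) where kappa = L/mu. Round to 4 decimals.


Step 1: Compute the condition number.
kappa = L/mu = 192/65 = 2.9538
Step 2: Compute the convergence rate.
r = 1 - 2/(kappa + 1) = 1 - 2*mu/(L + mu) = (L - mu)/(L + mu) = 127/257 = 0.4942


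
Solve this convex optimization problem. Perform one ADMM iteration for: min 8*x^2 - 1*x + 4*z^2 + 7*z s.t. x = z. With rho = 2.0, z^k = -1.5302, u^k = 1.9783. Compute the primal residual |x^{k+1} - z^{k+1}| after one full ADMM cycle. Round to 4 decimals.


ADMM iteration with rho = 2.0, z^k = -1.5302, u^k = 1.9783
Step 1: x-update.
Minimize 8*x^2 - 1*x + (2.0/2)*(x + 1.5302 + 1.9783)^2
FOC: (2*8 + 2.0)*x = 1 + 2.0*(-1.5302 - 1.9783)
x^{k+1} = -0.3343
Step 2: z-update.
Minimize 4*z^2 + 7*z + (2.0/2)*(-0.3343 - z + 1.9783)^2
FOC: (2*4 + 2.0)*z = -7 + 2.0*(-0.3343 + 1.9783)
z^{k+1} = -0.3712
Step 3: u-update.
u^{k+1} = 1.9783 - 0.3343 + 0.3712 = 2.0152
Step 4: Primal residual = |-0.3343 + 0.3712| = 0.0369


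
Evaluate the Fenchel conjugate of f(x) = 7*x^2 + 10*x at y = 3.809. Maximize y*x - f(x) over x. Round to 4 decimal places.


f*(y) = sup_x {y*x - a*x^2 - b*x} = sup_x {(y-b)*x - a*x^2}
FOC: (y - b) - 2a*x = 0 => x* = (y - b)/(2a)
x* = (3.809 - 10)/(2*7) = -0.4422
f*(3.809) = (y-b)^2/(4a) = (3.809 - 10)^2/(4*7)
= 38.3285/28 = 1.3689


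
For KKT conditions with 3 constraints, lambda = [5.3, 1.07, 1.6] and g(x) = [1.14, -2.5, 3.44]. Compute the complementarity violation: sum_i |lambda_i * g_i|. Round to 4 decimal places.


KKT complementary slackness check:
lambda_1 * g_1 = 5.3 * 1.14 = 6.042
lambda_2 * g_2 = 1.07 * -2.5 = -2.675
lambda_3 * g_3 = 1.6 * 3.44 = 5.504
Total violation = 6.042 + 2.675 + 5.504 = 14.221


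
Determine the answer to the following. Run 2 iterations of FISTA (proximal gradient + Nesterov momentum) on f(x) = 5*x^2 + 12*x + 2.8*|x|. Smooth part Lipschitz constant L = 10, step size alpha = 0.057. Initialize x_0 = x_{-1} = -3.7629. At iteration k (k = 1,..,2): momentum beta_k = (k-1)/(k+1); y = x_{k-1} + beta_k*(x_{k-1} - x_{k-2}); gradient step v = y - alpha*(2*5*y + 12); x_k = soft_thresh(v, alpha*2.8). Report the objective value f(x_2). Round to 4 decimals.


FISTA on f(x) = 5*x^2 + 12*x + 2.8*|x|
L = 10, alpha = 0.057
Iteration 1: beta = 0.0, y = -3.7629 + 0.0*(-3.7629 + 3.7629) = -3.7629
  grad(y) = -25.629, v = y - alpha*grad = -2.302
  prox(v) = soft_thresh(-2.302, 0.1596) = -2.1424
Iteration 2: beta = 0.3333, y = -2.1424 + 0.3333*(-2.1424 + 3.7629) = -1.6023
  grad(y) = -4.023, v = y - alpha*grad = -1.373
  prox(v) = soft_thresh(-1.373, 0.1596) = -1.2134
f(x_2) = 5*(-1.2134)^2 + 12*(-1.2134) + 2.8*|-1.2134| = -3.8016


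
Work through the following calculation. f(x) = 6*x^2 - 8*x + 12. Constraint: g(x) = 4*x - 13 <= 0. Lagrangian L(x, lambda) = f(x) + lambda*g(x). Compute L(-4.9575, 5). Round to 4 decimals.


Step 1: Evaluate f(x).
f(-4.9575) = 6*(-4.9575)^2 - 8*(-4.9575) + 12 = 199.1208
Step 2: Evaluate g(x).
g(-4.9575) = 4*-4.9575 - 13 = -32.83
Step 3: Compute Lagrangian.
L = 199.1208 + 5*-32.83 = 34.9708


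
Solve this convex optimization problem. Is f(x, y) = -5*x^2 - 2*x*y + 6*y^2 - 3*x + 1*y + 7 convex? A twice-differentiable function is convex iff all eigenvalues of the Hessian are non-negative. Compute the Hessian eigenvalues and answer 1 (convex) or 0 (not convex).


The Hessian of f(x,y) = -5*x^2 - 2*x*y + 6*y^2 - 3*x + 1*y + 7 is:
H = [[-10, -2], [-2, 12]]
Trace = -10 + 12 = 2
Determinant = -10*12 - (-2)^2 = -124
Discriminant = (2)^2 - 4*-124 = 500.0
Eigenvalues: lambda_1 = -10.1803, lambda_2 = 12.1803
The function is not convex.

0


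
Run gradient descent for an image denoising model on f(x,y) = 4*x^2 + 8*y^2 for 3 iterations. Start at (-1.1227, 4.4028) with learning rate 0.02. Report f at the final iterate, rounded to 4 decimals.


Gradient descent on f(x,y) = 4*x^2 + 8*y^2.
Starting point: (-1.1227, 4.4028), alpha = 0.02
Step 1: grad_x = 2*4*-1.1227 = -8.9816, grad_y = 2*8*4.4028 = 70.4448
  x_1 = -1.1227 - 0.02*-8.9816 = -0.9431
  y_1 = 4.4028 - 0.02*70.4448 = 2.9939
Step 2: grad_x = 2*4*-0.9431 = -7.5445, grad_y = 2*8*2.9939 = 47.9025
  x_2 = -0.9431 - 0.02*-7.5445 = -0.7922
  y_2 = 2.9939 - 0.02*47.9025 = 2.0359
Step 3: grad_x = 2*4*-0.7922 = -6.3374, grad_y = 2*8*2.0359 = 32.5737
  x_3 = -0.7922 - 0.02*-6.3374 = -0.6654
  y_3 = 2.0359 - 0.02*32.5737 = 1.3844
f(-0.6654, 1.3844) = 4*(-0.6654)^2 + 8*1.3844^2 = 17.1033


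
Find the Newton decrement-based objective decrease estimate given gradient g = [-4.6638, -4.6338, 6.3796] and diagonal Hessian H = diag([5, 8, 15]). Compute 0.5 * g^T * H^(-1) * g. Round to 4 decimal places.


Step 1: H is diagonal, so H^(-1) * g = [-0.9328, -0.5792, 0.4253].
Step 2: g^T H^(-1) g = sum_i g_i^2 / H_ii
  = (-4.6638)^2/5 + (-4.6338)^2/8 + (6.3796)^2/15
  = 4.3502 + 2.684 + 2.7133 = 9.7475
Step 3: Objective decrease = 0.5 * g^T H^(-1) g = 4.8738


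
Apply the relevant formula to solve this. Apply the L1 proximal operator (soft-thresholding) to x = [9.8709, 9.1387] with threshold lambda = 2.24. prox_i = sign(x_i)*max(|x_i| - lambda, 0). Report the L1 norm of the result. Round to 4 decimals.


Soft-thresholding with lambda = 2.24:
prox(9.8709) = sign(9.8709)*max(|9.8709| - 2.24, 0) = 7.6309
prox(9.1387) = sign(9.1387)*max(|9.1387| - 2.24, 0) = 6.8987
prox(x) = [7.6309, 6.8987]
||prox(x)||_1 = 7.6309 + 6.8987 = 14.5296


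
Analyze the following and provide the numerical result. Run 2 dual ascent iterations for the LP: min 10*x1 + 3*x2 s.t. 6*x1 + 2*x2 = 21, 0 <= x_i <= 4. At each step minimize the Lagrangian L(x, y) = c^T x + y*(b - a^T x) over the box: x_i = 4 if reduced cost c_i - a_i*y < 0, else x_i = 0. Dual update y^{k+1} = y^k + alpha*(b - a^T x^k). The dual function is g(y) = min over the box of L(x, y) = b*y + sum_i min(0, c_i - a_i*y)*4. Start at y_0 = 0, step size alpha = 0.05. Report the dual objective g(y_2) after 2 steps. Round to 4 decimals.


Dual ascent for LP: min 10*x1 + 3*x2, 6*x1 + 2*x2 = 21, 0 <= x_i <= 4
Step 1: y^k = 0.0, reduced costs: (10.0, 3.0)
  x^k = (0.0, 0.0), subgradient = b - a^T x = 21.0
  y^{k+1} = 0.0 + 0.05*21.0 = 1.05
Step 2: y^k = 1.05, reduced costs: (3.7, 0.9)
  x^k = (0.0, 0.0), subgradient = b - a^T x = 21.0
  y^{k+1} = 1.05 + 0.05*21.0 = 2.1
Dual objective at y_2 = 2.1: reduced costs (-2.6, -1.2), box minimizer x = (4.0, 4.0)
g(y_2) = b*y + (c1 - a1*y)*x1 + (c2 - a2*y)*x2 = 21*2.1 + (-2.6)*4.0 + (-1.2)*4.0 = 44.1 - 10.4 - 4.8 = 28.9


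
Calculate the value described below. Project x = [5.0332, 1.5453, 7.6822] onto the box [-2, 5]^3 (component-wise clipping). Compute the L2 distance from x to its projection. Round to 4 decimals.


Project each component onto [-2, 5].
clip(5.0332) = 5.0, clip(1.5453) = 1.5453, clip(7.6822) = 5.0
Projection = [5.0, 1.5453, 5.0]
Squared diffs: [0.0011, 0.0, 7.1942]
Distance = sqrt(7.1953) = 2.6824


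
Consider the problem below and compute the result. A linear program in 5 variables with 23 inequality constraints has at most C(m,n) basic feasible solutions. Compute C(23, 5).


Each vertex corresponds to some choice of n active constraints out of m, so the number of vertices is at most C(m, n) = m! / (n!(m-n)!).
m = 23, n = 5
Numerator: 23 * 22 * 21 * 20 * 19
Denominator: 5! = 120
C(23, 5) = 33649


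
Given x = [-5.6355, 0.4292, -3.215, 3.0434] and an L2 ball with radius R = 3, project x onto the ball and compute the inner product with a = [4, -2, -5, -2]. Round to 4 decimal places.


Step 1: Compute ||x|| (intermediates to 6 decimals).
||x|| = sqrt((-5.6355)^2 + 0.4292^2 + (-3.215)^2 + 3.0434^2) = 7.179247
Step 2: Project.
Since ||x|| > R, scale = R/||x|| = 3/7.179247 = 0.417871, proj(x) = scale * x
proj(x) = [-2.354912, 0.17935, -1.343455, 1.271749]
Step 3: Dot product.
a^T * proj(x) = 4*(-2.354912) - 2*0.17935 - 5*(-1.343455) - 2*1.271749 = -5.6046


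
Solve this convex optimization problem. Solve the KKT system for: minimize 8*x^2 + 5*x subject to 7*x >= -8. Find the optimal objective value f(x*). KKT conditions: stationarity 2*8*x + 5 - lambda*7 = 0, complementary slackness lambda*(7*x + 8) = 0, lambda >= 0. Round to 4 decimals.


Step 1: Try lambda = 0 (constraint inactive).
Stationarity: 2*8*x + 5 = 0
x* = -5/(2*8) = -0.3125
Check constraint: 7*-0.3125 = -2.1875 >= -8 -- satisfied.
Step 2: Compute optimal value.
f(x*) = 8*(-0.3125)^2 + 5*(-0.3125) = -0.7813


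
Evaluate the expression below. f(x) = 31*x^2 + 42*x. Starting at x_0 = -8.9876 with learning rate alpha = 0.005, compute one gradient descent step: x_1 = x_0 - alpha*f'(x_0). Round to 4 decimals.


We compute the gradient at x_0 and apply the update.
f'(x) = 62*x + 42
f'(-8.9876) = 62*-8.9876 + 42 = -515.2312
x_1 = -8.9876 - 0.005*-515.2312 = -6.4114


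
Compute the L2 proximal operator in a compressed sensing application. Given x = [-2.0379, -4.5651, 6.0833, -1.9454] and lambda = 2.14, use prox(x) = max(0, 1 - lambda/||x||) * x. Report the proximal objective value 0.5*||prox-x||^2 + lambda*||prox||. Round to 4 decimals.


Step 1: Compute ||x||.
||x|| = 8.1108
Step 2: Compute scaling factor.
scale = max(0, 1 - 2.14/8.1108) = 0.7362
Step 3: prox(x) = [-1.5002, -3.3606, 4.4782, -1.4321]
||prox(x)|| = 5.9708
Step 4: Proximal objective.
0.5*||prox-x||^2 = 2.2898
lambda*||prox|| = 12.7775
Total = 15.0672


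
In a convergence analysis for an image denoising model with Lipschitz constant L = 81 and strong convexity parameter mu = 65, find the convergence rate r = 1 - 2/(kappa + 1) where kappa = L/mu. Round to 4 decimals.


Step 1: Compute the condition number.
kappa = L/mu = 81/65 = 1.2462
Step 2: Compute the convergence rate.
r = 1 - 2/(kappa + 1) = 1 - 2*mu/(L + mu) = (L - mu)/(L + mu) = 16/146 = 0.1096


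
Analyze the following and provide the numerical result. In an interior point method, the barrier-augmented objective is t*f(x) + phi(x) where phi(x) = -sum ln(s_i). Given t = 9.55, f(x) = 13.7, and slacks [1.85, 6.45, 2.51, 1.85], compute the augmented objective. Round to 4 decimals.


Step 1: Compute log-barrier.
ln values: [0.6152, 1.8641, 0.9203, 0.6152]
phi = -(0.6152 + 1.8641 + 0.9203 + 0.6152) = -4.0147
Step 2: Compute augmented objective.
t*f(x) = 9.55*13.7 = 130.835
Total = 130.835 - 4.0147 = 126.8203


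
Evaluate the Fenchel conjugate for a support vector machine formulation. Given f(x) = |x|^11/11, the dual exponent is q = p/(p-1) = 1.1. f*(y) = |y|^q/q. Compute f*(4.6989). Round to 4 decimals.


The conjugate exponent q satisfies 1/p + 1/q = 1.
p = 11, so q = 11/(11 - 1) = 1.1
|y|^q = 4.6989^1.1 = 5.4852
f*(4.6989) = 5.4852 / 1.1 = 4.9866


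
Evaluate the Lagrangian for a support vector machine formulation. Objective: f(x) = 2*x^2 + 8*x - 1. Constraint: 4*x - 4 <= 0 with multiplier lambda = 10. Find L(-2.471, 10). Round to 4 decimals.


Step 1: Evaluate f(x).
f(-2.471) = 2*(-2.471)^2 + 8*(-2.471) - 1 = -8.5563
Step 2: Evaluate g(x).
g(-2.471) = 4*-2.471 - 4 = -13.884
Step 3: Compute Lagrangian.
L = -8.5563 + 10*-13.884 = -147.3963


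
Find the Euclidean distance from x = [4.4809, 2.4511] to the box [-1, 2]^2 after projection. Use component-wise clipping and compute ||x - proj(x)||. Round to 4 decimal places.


Project each component onto [-1, 2].
clip(4.4809) = 2.0, clip(2.4511) = 2.0
Projection = [2.0, 2.0]
Squared diffs: [6.1549, 0.2035]
Distance = sqrt(6.3584) = 2.5216


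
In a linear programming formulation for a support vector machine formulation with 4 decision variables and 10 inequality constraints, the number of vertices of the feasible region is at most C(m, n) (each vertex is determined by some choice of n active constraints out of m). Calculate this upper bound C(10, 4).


Each vertex corresponds to some choice of n active constraints out of m, so the number of vertices is at most C(m, n) = m! / (n!(m-n)!).
m = 10, n = 4
Numerator: 10 * 9 * 8 * 7
Denominator: 4! = 24
C(10, 4) = 210


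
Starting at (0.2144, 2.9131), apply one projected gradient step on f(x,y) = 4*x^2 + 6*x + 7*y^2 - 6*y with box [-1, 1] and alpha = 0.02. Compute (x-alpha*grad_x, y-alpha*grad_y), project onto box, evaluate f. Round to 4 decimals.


Step 1: Compute gradient at (0.2144, 2.9131).
grad_x = 2*4*0.2144 + 6 = 7.7152
grad_y = 2*7*2.9131 - 6 = 34.7834
Step 2: Gradient step.
x_raw = 0.2144 - 0.02*7.7152 = 0.0601
y_raw = 2.9131 - 0.02*34.7834 = 2.2174
Step 3: Project onto [-1, 1].
x_proj = clip(0.0601) = 0.0601
y_proj = clip(2.2174) = 1.0
Step 4: Evaluate f.
f(0.0601, 1.0) = 1.375


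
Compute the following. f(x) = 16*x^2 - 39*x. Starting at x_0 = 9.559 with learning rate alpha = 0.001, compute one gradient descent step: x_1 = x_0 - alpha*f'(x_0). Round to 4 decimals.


We compute the gradient at x_0 and apply the update.
f'(x) = 32*x - 39
f'(9.559) = 32*9.559 - 39 = 266.888
x_1 = 9.559 - 0.001*266.888 = 9.2921


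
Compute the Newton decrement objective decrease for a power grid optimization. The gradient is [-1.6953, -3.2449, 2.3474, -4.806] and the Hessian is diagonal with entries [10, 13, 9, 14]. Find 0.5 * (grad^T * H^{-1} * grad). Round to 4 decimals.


Step 1: H is diagonal, so H^(-1) * g = [-0.1695, -0.2496, 0.2608, -0.3433].
Step 2: g^T H^(-1) g = sum_i g_i^2 / H_ii
  = (-1.6953)^2/10 + (-3.2449)^2/13 + (2.3474)^2/9 + (-4.806)^2/14
  = 0.2874 + 0.81 + 0.6123 + 1.6498 = 3.3594
Step 3: Objective decrease = 0.5 * g^T H^(-1) g = 1.6797


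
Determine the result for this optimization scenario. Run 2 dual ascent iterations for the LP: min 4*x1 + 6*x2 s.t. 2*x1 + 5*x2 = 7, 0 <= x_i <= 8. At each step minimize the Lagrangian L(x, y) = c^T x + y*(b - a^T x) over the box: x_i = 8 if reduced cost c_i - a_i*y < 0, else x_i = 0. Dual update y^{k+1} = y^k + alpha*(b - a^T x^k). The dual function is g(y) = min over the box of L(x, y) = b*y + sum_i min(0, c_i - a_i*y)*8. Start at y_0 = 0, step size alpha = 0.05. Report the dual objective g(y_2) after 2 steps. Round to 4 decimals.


Dual ascent for LP: min 4*x1 + 6*x2, 2*x1 + 5*x2 = 7, 0 <= x_i <= 8
Step 1: y^k = 0.0, reduced costs: (4.0, 6.0)
  x^k = (0.0, 0.0), subgradient = b - a^T x = 7.0
  y^{k+1} = 0.0 + 0.05*7.0 = 0.35
Step 2: y^k = 0.35, reduced costs: (3.3, 4.25)
  x^k = (0.0, 0.0), subgradient = b - a^T x = 7.0
  y^{k+1} = 0.35 + 0.05*7.0 = 0.7
Dual objective at y_2 = 0.7: reduced costs (2.6, 2.5), box minimizer x = (0.0, 0.0)
g(y_2) = b*y + (c1 - a1*y)*x1 + (c2 - a2*y)*x2 = 7*0.7 + 2.6*0.0 + 2.5*0.0 = 4.9 + 0.0 + 0.0 = 4.9


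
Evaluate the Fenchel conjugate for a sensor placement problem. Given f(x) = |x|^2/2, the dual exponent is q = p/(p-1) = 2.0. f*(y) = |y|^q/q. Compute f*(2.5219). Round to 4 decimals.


The conjugate exponent q satisfies 1/p + 1/q = 1.
p = 2, so q = 2/(2 - 1) = 2.0
|y|^q = 2.5219^2.0 = 6.36
f*(2.5219) = 6.36 / 2.0 = 3.18


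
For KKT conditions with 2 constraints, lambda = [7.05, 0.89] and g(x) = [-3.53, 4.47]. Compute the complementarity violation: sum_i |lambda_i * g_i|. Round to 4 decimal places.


KKT complementary slackness check:
lambda_1 * g_1 = 7.05 * -3.53 = -24.8865
lambda_2 * g_2 = 0.89 * 4.47 = 3.9783
Total violation = 24.8865 + 3.9783 = 28.8648


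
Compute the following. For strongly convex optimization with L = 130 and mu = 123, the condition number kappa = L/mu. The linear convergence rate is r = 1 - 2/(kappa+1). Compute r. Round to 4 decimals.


Step 1: Compute the condition number.
kappa = L/mu = 130/123 = 1.0569
Step 2: Compute the convergence rate.
r = 1 - 2/(kappa + 1) = 1 - 2*mu/(L + mu) = (L - mu)/(L + mu) = 7/253 = 0.0277


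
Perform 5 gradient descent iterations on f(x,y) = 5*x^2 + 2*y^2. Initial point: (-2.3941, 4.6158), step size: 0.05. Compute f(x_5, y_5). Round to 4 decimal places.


Gradient descent on f(x,y) = 5*x^2 + 2*y^2.
Starting point: (-2.3941, 4.6158), alpha = 0.05
Step 1: grad_x = 2*5*-2.3941 = -23.941, grad_y = 2*2*4.6158 = 18.4632
  x_1 = -2.3941 - 0.05*-23.941 = -1.1971
  y_1 = 4.6158 - 0.05*18.4632 = 3.6926
Step 2: grad_x = 2*5*-1.1971 = -11.9705, grad_y = 2*2*3.6926 = 14.7706
  x_2 = -1.1971 - 0.05*-11.9705 = -0.5985
  y_2 = 3.6926 - 0.05*14.7706 = 2.9541
Step 3: grad_x = 2*5*-0.5985 = -5.9853, grad_y = 2*2*2.9541 = 11.8164
  x_3 = -0.5985 - 0.05*-5.9853 = -0.2993
  y_3 = 2.9541 - 0.05*11.8164 = 2.3633
Step 4: grad_x = 2*5*-0.2993 = -2.9926, grad_y = 2*2*2.3633 = 9.4532
  x_4 = -0.2993 - 0.05*-2.9926 = -0.1496
  y_4 = 2.3633 - 0.05*9.4532 = 1.8906
Step 5: grad_x = 2*5*-0.1496 = -1.4963, grad_y = 2*2*1.8906 = 7.5625
  x_5 = -0.1496 - 0.05*-1.4963 = -0.0748
  y_5 = 1.8906 - 0.05*7.5625 = 1.5125
f(-0.0748, 1.5125) = 5*(-0.0748)^2 + 2*1.5125^2 = 4.6033


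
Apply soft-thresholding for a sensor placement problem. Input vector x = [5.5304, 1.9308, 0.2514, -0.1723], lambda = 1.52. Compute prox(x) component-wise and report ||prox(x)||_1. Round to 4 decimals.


Soft-thresholding with lambda = 1.52:
prox(5.5304) = sign(5.5304)*max(|5.5304| - 1.52, 0) = 4.0104
prox(1.9308) = sign(1.9308)*max(|1.9308| - 1.52, 0) = 0.4108
prox(0.2514) = sign(0.2514)*max(|0.2514| - 1.52, 0) = 0.0
prox(-0.1723) = sign(-0.1723)*max(|-0.1723| - 1.52, 0) = 0.0
prox(x) = [4.0104, 0.4108, 0.0, 0.0]
||prox(x)||_1 = 4.0104 + 0.4108 + 0.0 + 0.0 = 4.4212


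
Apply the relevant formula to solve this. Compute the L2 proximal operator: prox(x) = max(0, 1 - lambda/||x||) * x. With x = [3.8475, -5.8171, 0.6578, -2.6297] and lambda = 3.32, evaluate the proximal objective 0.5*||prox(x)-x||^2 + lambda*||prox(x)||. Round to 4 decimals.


Step 1: Compute ||x||.
||x|| = 7.4826
Step 2: Compute scaling factor.
scale = max(0, 1 - 3.32/7.4826) = 0.5563
Step 3: prox(x) = [2.1404, -3.2361, 0.3659, -1.4629]
||prox(x)|| = 4.1626
Step 4: Proximal objective.
0.5*||prox-x||^2 = 5.5112
lambda*||prox|| = 13.8198
Total = 19.3312


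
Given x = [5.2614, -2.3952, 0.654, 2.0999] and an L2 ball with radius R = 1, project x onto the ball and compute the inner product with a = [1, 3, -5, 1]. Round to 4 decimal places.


Step 1: Compute ||x|| (intermediates to 6 decimals).
||x|| = sqrt(5.2614^2 + (-2.3952)^2 + 0.654^2 + 2.0999^2) = 6.185193
Step 2: Project.
Since ||x|| > R, scale = R/||x|| = 1/6.185193 = 0.161676, proj(x) = scale * x
proj(x) = [0.850642, -0.387246, 0.105736, 0.339503]
Step 3: Dot product.
a^T * proj(x) = 1*0.850642 + 3*(-0.387246) - 5*0.105736 + 1*0.339503 = -0.5003


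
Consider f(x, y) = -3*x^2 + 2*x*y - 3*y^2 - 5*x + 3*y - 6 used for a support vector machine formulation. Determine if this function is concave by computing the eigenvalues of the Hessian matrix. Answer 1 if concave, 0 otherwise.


The Hessian of f(x,y) = -3*x^2 + 2*x*y - 3*y^2 - 5*x + 3*y - 6 is:
H = [[-6, 2], [2, -6]]
Trace = -6 - 6 = -12
Determinant = -6*-6 - (2)^2 = 32
Discriminant = (-12)^2 - 4*32 = 16.0
Eigenvalues: lambda_1 = -8.0, lambda_2 = -4.0
The function is concave.

1


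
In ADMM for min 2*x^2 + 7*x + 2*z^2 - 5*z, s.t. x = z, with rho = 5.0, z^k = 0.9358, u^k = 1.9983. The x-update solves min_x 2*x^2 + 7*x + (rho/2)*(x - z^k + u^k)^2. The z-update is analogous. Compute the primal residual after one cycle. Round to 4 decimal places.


ADMM iteration with rho = 5.0, z^k = 0.9358, u^k = 1.9983
Step 1: x-update.
Minimize 2*x^2 + 7*x + (5.0/2)*(x - 0.9358 + 1.9983)^2
FOC: (2*2 + 5.0)*x = -7 + 5.0*(0.9358 - 1.9983)
x^{k+1} = -1.3681
Step 2: z-update.
Minimize 2*z^2 - 5*z + (5.0/2)*(-1.3681 - z + 1.9983)^2
FOC: (2*2 + 5.0)*z = 5 + 5.0*(-1.3681 + 1.9983)
z^{k+1} = 0.9057
Step 3: u-update.
u^{k+1} = 1.9983 - 1.3681 - 0.9057 = -0.2754
Step 4: Primal residual = |-1.3681 - 0.9057| = 2.2737


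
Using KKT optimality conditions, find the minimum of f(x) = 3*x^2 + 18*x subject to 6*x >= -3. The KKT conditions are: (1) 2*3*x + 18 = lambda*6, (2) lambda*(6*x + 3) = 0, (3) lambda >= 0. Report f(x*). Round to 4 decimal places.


Step 1: Try lambda = 0 (constraint inactive).
x_unc = -18/(2*3) = -3.0
Check: 6*-3.0 = -18.0 < -3 -- violated!
Step 2: Constraint must be active: 6*x = -3
x* = -3/6 = -0.5
lambda = (2*3*(-0.5) + 18)/6 = 2.5
Step 3: Compute optimal value.
f(x*) = 3*(-0.5)^2 + 18*(-0.5) = -8.25


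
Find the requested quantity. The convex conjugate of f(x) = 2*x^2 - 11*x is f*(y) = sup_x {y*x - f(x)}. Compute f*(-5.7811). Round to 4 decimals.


f*(y) = sup_x {y*x - a*x^2 - b*x} = sup_x {(y-b)*x - a*x^2}
FOC: (y - b) - 2a*x = 0 => x* = (y - b)/(2a)
x* = (-5.7811 + 11)/(2*2) = 1.3047
f*(-5.7811) = (y-b)^2/(4a) = (-5.7811 + 11)^2/(4*2)
= 27.2369/8 = 3.4046


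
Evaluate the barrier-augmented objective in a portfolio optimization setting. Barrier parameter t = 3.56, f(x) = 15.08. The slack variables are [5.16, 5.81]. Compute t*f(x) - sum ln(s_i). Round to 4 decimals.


Step 1: Compute log-barrier.
ln values: [1.6409, 1.7596]
phi = -(1.6409 + 1.7596) = -3.4005
Step 2: Compute augmented objective.
t*f(x) = 3.56*15.08 = 53.6848
Total = 53.6848 - 3.4005 = 50.2843


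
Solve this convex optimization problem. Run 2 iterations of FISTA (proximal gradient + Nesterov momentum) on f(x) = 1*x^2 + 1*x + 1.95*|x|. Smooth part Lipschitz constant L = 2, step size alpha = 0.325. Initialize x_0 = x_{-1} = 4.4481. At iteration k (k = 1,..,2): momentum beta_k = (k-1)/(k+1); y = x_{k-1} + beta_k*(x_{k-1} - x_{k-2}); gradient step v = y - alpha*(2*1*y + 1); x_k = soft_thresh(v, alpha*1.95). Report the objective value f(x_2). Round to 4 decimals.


FISTA on f(x) = 1*x^2 + 1*x + 1.95*|x|
L = 2, alpha = 0.325
Iteration 1: beta = 0.0, y = 4.4481 + 0.0*(4.4481 - 4.4481) = 4.4481
  grad(y) = 9.8962, v = y - alpha*grad = 1.2318
  prox(v) = soft_thresh(1.2318, 0.6338) = 0.5981
Iteration 2: beta = 0.3333, y = 0.5981 + 0.3333*(0.5981 - 4.4481) = -0.6853
  grad(y) = -0.3705, v = y - alpha*grad = -0.5648
  prox(v) = soft_thresh(-0.5648, 0.6338) = 0.0
f(x_2) = 1*0.0^2 + 1*0.0 + 1.95*|0.0| = 0.0


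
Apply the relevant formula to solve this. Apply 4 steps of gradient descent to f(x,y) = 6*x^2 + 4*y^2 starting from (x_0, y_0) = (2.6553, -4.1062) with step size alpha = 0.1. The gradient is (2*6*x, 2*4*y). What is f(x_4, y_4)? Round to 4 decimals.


Gradient descent on f(x,y) = 6*x^2 + 4*y^2.
Starting point: (2.6553, -4.1062), alpha = 0.1
Step 1: grad_x = 2*6*2.6553 = 31.8636, grad_y = 2*4*-4.1062 = -32.8496
  x_1 = 2.6553 - 0.1*31.8636 = -0.5311
  y_1 = -4.1062 - 0.1*-32.8496 = -0.8212
Step 2: grad_x = 2*6*-0.5311 = -6.3727, grad_y = 2*4*-0.8212 = -6.5699
  x_2 = -0.5311 - 0.1*-6.3727 = 0.1062
  y_2 = -0.8212 - 0.1*-6.5699 = -0.1642
Step 3: grad_x = 2*6*0.1062 = 1.2745, grad_y = 2*4*-0.1642 = -1.314
  x_3 = 0.1062 - 0.1*1.2745 = -0.0212
  y_3 = -0.1642 - 0.1*-1.314 = -0.0328
Step 4: grad_x = 2*6*-0.0212 = -0.2549, grad_y = 2*4*-0.0328 = -0.2628
  x_4 = -0.0212 - 0.1*-0.2549 = 0.0042
  y_4 = -0.0328 - 0.1*-0.2628 = -0.0066
f(0.0042, -0.0066) = 6*0.0042^2 + 4*(-0.0066)^2 = 0.0003


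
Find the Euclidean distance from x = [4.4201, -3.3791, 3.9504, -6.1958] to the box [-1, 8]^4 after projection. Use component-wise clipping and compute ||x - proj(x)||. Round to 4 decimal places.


Project each component onto [-1, 8].
clip(4.4201) = 4.4201, clip(-3.3791) = -1.0, clip(3.9504) = 3.9504, clip(-6.1958) = -1.0
Projection = [4.4201, -1.0, 3.9504, -1.0]
Squared diffs: [0.0, 5.6601, 0.0, 26.9963]
Distance = sqrt(32.6564) = 5.7146


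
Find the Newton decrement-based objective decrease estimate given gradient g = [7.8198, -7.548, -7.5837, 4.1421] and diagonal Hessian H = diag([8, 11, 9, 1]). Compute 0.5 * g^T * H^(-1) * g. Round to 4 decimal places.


Step 1: H is diagonal, so H^(-1) * g = [0.9775, -0.6862, -0.8426, 4.1421].
Step 2: g^T H^(-1) g = sum_i g_i^2 / H_ii
  = (7.8198)^2/8 + (-7.548)^2/11 + (-7.5837)^2/9 + (4.1421)^2/1
  = 7.6437 + 5.1793 + 6.3903 + 17.157 = 36.3702
Step 3: Objective decrease = 0.5 * g^T H^(-1) g = 18.1851


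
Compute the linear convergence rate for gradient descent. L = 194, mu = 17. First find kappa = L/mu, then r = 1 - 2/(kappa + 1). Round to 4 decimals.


Step 1: Compute the condition number.
kappa = L/mu = 194/17 = 11.4118
Step 2: Compute the convergence rate.
r = 1 - 2/(kappa + 1) = 1 - 2*mu/(L + mu) = (L - mu)/(L + mu) = 177/211 = 0.8389


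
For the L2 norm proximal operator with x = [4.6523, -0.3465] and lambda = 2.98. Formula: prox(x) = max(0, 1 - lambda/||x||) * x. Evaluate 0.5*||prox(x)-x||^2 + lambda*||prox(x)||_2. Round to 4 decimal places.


Step 1: Compute ||x||.
||x|| = 4.6652
Step 2: Compute scaling factor.
scale = max(0, 1 - 2.98/4.6652) = 0.3612
Step 3: prox(x) = [1.6805, -0.1252]
||prox(x)|| = 1.6852
Step 4: Proximal objective.
0.5*||prox-x||^2 = 4.4402
lambda*||prox|| = 5.0219
Total = 9.4621


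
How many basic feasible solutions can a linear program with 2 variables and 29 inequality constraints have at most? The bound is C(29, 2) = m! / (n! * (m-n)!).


Each vertex corresponds to some choice of n active constraints out of m, so the number of vertices is at most C(m, n) = m! / (n!(m-n)!).
m = 29, n = 2
Numerator: 29 * 28
Denominator: 2! = 2
C(29, 2) = 406


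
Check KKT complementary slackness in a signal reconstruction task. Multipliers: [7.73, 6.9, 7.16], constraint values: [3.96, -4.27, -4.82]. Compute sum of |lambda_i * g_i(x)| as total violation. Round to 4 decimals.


KKT complementary slackness check:
lambda_1 * g_1 = 7.73 * 3.96 = 30.6108
lambda_2 * g_2 = 6.9 * -4.27 = -29.463
lambda_3 * g_3 = 7.16 * -4.82 = -34.5112
Total violation = 30.6108 + 29.463 + 34.5112 = 94.585


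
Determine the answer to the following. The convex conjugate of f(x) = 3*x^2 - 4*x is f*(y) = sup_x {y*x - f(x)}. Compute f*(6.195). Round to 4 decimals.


f*(y) = sup_x {y*x - a*x^2 - b*x} = sup_x {(y-b)*x - a*x^2}
FOC: (y - b) - 2a*x = 0 => x* = (y - b)/(2a)
x* = (6.195 + 4)/(2*3) = 1.6992
f*(6.195) = (y-b)^2/(4a) = (6.195 + 4)^2/(4*3)
= 103.938/12 = 8.6615


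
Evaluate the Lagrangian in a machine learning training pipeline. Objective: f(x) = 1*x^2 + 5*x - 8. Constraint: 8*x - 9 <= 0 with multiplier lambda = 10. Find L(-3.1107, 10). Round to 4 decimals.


Step 1: Evaluate f(x).
f(-3.1107) = 1*(-3.1107)^2 + 5*(-3.1107) - 8 = -13.877
Step 2: Evaluate g(x).
g(-3.1107) = 8*-3.1107 - 9 = -33.8856
Step 3: Compute Lagrangian.
L = -13.877 + 10*-33.8856 = -352.733


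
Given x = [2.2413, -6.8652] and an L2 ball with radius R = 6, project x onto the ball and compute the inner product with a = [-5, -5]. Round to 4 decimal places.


Step 1: Compute ||x|| (intermediates to 6 decimals).
||x|| = sqrt(2.2413^2 + (-6.8652)^2) = 7.2218
Step 2: Project.
Since ||x|| > R, scale = R/||x|| = 6/7.2218 = 0.830818, proj(x) = scale * x
proj(x) = [1.862112, -5.703732]
Step 3: Dot product.
a^T * proj(x) = -5*1.862112 - 5*(-5.703732) = 19.2081


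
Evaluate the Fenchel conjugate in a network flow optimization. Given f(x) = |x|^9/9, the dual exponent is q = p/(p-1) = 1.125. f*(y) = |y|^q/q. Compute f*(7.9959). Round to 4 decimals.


The conjugate exponent q satisfies 1/p + 1/q = 1.
p = 9, so q = 9/(9 - 1) = 1.125
|y|^q = 7.9959^1.125 = 10.3687
f*(7.9959) = 10.3687 / 1.125 = 9.2167


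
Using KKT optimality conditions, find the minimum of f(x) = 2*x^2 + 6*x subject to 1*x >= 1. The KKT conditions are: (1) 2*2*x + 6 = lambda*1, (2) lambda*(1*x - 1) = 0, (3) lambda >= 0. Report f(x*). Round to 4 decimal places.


Step 1: Try lambda = 0 (constraint inactive).
x_unc = -6/(2*2) = -1.5
Check: 1*-1.5 = -1.5 < 1 -- violated!
Step 2: Constraint must be active: 1*x = 1
x* = 1/1 = 1.0
lambda = (2*2*1.0 + 6)/1 = 10.0
Step 3: Compute optimal value.
f(x*) = 2*1.0^2 + 6*1.0 = 8.0


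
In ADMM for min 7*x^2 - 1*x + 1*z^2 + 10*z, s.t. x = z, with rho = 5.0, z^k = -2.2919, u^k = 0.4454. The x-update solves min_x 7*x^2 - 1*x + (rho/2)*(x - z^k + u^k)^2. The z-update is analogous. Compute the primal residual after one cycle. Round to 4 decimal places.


ADMM iteration with rho = 5.0, z^k = -2.2919, u^k = 0.4454
Step 1: x-update.
Minimize 7*x^2 - 1*x + (5.0/2)*(x + 2.2919 + 0.4454)^2
FOC: (2*7 + 5.0)*x = 1 + 5.0*(-2.2919 - 0.4454)
x^{k+1} = -0.6677
Step 2: z-update.
Minimize 1*z^2 + 10*z + (5.0/2)*(-0.6677 - z + 0.4454)^2
FOC: (2*1 + 5.0)*z = -10 + 5.0*(-0.6677 + 0.4454)
z^{k+1} = -1.5874
Step 3: u-update.
u^{k+1} = 0.4454 - 0.6677 + 1.5874 = 1.3651
Step 4: Primal residual = |-0.6677 + 1.5874| = 0.9197


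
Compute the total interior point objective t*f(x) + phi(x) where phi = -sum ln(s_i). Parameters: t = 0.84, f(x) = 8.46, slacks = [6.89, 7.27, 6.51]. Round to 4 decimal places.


Step 1: Compute log-barrier.
ln values: [1.9301, 1.9838, 1.8733]
phi = -(1.9301 + 1.9838 + 1.8733) = -5.7872
Step 2: Compute augmented objective.
t*f(x) = 0.84*8.46 = 7.1064
Total = 7.1064 - 5.7872 = 1.3192
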